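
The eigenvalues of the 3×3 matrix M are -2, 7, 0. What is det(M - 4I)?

72

If M has eigenvalues -2, 7, 0, then M - 4I has eigenvalues -6, 3, -4.
det(M - 4I) = (-6) · (3) · (-4) = 72.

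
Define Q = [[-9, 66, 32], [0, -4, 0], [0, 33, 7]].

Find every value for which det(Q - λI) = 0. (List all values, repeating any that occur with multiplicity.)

-9, -4, 7

Set up det(lambda·I - Q) = 0.
Expanding along the first row, p(lambda) = lambda^3 + 6·lambda^2 - 55·lambda - 252.
Try lambda = -4: p(-4) = 0, so -4 is a root.
Dividing by (lambda + 4) leaves lambda^2 + 2·lambda - 63.
The quadratic factors as (lambda + 9)·(lambda - 7).
Eigenvalues: -9, -4, 7.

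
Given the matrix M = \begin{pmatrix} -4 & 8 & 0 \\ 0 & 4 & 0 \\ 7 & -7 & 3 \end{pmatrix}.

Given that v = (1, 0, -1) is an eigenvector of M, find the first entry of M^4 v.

256

First find the eigenvalue: Mv = (-4, 0, 4) = -4·(1, 0, -1), so λ = -4.
Then M^4 v = λ^4·v = (-4)^4·(1, 0, -1) = 256·(1, 0, -1) = (256, 0, -256).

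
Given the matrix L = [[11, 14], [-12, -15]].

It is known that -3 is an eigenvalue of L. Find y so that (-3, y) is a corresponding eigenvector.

3

We need (L + 3I)v = 0.
L + 3I = [[14, 14], [-12, -12]].
Row 1: (14)·-3 + (14)·y = 0
Row 2: (-12)·-3 + (-12)·y = 0
Solving gives y = 3.
Check: L·(-3, 3) = (9, -9) = -3·(-3, 3).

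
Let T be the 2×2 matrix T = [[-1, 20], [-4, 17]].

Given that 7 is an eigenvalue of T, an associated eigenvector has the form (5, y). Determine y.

We need (T - 7I)v = 0.
T - 7I = [[-8, 20], [-4, 10]].
Row 1: (-8)·5 + (20)·y = 0
Row 2: (-4)·5 + (10)·y = 0
Solving gives y = 2.
Check: T·(5, 2) = (35, 14) = 7·(5, 2).

2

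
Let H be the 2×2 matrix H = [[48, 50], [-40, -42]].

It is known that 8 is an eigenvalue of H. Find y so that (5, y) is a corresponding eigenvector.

We need (H - 8I)v = 0.
H - 8I = [[40, 50], [-40, -50]].
Row 1: (40)·5 + (50)·y = 0
Row 2: (-40)·5 + (-50)·y = 0
Solving gives y = -4.
Check: H·(5, -4) = (40, -32) = 8·(5, -4).

-4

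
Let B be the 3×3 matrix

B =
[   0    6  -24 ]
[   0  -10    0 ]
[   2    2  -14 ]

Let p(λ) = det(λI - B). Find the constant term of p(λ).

480

p(λ) = λ^3 + 24λ^2 + 188λ + 480.
The constant term is 480.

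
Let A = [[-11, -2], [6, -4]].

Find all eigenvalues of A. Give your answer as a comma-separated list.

-8, -7

det(A - λI) = (-11 - λ)(-4 - λ) - (-2)·(6) = λ^2 + 15λ + 56.
This factors as (λ + 8)·(λ + 7) = 0.
Eigenvalues: -8, -7.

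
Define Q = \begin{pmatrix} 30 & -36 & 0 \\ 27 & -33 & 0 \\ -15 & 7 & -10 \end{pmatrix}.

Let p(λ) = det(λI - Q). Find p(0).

-180

p(0) = det(0·I − Q) = det(−Q) = (−1)^3·det(Q).
det(Q) = 180, so p(0) = -180.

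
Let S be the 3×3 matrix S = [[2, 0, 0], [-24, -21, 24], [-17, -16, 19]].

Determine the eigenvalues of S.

Set up det(λI - S) = 0.
Cofactor expansion gives p(λ) = λ^3 - 19λ + 30.
Rational-root test: λ = -5 gives p(-5) = 0.
Dividing by (λ + 5) leaves λ^2 - 5λ + 6.
The quadratic factors as (λ - 2)·(λ - 3).
Eigenvalues: -5, 2, 3.

-5, 2, 3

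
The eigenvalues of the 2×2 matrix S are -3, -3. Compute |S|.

det(S) is the product of the eigenvalues: (-3) · (-3) = 9.

9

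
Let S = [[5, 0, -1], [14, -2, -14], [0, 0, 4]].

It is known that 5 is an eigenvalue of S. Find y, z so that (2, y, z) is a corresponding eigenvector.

We need (S - 5I)v = 0.
S - 5I = [[0, 0, -1], [14, -7, -14], [0, 0, -1]].
Row 1: (0)·2 + (0)·y + (-1)·z = 0
Row 2: (14)·2 + (-7)·y + (-14)·z = 0
Row 3: (0)·2 + (0)·y + (-1)·z = 0
Solving gives y = 4, z = 0.
Check: S·(2, 4, 0) = (10, 20, 0) = 5·(2, 4, 0).

4, 0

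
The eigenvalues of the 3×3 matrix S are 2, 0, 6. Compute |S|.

0

det(S) is the product of the eigenvalues: (2) · (0) · (6) = 0.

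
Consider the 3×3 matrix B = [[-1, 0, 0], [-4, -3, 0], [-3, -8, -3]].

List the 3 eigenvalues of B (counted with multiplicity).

B is lower triangular, so its eigenvalues are the diagonal entries.
Diagonal: -1, -3, -3.

-3, -3, -1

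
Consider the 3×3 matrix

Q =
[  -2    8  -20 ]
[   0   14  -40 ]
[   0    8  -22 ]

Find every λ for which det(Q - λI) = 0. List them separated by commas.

The characteristic polynomial is p(lambda) = det(lambda·I - Q).
Expanding the 3×3 determinant: p(lambda) = lambda^3 + 10·lambda^2 + 28·lambda + 24.
Try lambda = -2: p(-2) = 0, so -2 is a root.
Factor out (lambda + 2): p(lambda) = (lambda + 2)·(lambda^2 + 8·lambda + 12).
The quadratic factors as (lambda + 6)·(lambda + 2).
Eigenvalues: -6, -2, -2.

-6, -2, -2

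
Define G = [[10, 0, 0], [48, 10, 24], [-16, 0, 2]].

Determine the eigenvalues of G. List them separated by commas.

Set up det(μI - G) = 0.
Cofactor expansion gives p(μ) = μ^3 - 22μ^2 + 140μ - 200.
Try μ = 10: p(10) = 0, so 10 is a root.
Factor out (μ - 10): p(μ) = (μ - 10)·(μ^2 - 12μ + 20).
The quadratic factors as (μ - 2)·(μ - 10).
Eigenvalues: 2, 10, 10.

2, 10, 10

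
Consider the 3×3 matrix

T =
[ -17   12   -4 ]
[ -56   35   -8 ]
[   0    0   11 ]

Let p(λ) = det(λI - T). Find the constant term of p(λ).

-847

p(λ) = λ^3 - 29λ^2 + 275λ - 847.
The constant term is -847.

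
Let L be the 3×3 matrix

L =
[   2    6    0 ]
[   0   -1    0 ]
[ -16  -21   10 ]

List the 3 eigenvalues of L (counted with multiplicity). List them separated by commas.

Compute the characteristic polynomial p(t) = det(tI - L).
Cofactor expansion gives p(t) = t^3 - 11t^2 + 8t + 20.
Try t = -1: p(-1) = 0, so -1 is a root.
Factor out (t + 1): p(t) = (t + 1)·(t^2 - 12t + 20).
The quadratic factors as (t - 2)·(t - 10).
Eigenvalues: -1, 2, 10.

-1, 2, 10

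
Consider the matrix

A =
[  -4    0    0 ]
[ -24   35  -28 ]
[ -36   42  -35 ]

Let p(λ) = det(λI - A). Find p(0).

p(0) = det(0·I − A) = det(−A) = (−1)^3·det(A).
det(A) = 196, so p(0) = -196.

-196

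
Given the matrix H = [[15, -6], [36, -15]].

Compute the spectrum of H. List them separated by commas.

-3, 3

det(H - μI) = (15 - μ)(-15 - μ) - (-6)·(36) = μ^2 - 9.
This factors as (μ + 3)·(μ - 3) = 0.
Eigenvalues: -3, 3.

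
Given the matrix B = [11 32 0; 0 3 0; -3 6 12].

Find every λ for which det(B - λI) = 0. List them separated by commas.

3, 11, 12

Compute the characteristic polynomial p(s) = det(sI - B).
Cofactor expansion gives p(s) = s^3 - 26s^2 + 201s - 396.
Rational-root test: s = 12 gives p(12) = 0.
Dividing by (s - 12) leaves s^2 - 14s + 33.
The quadratic factors as (s - 3)·(s - 11).
Eigenvalues: 3, 11, 12.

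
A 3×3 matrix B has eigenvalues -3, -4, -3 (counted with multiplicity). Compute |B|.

-36

det(B) is the product of the eigenvalues: (-3) · (-4) · (-3) = -36.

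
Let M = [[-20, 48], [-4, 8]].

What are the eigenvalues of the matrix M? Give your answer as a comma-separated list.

-8, -4

det(M - λI) = (-20 - λ)(8 - λ) - (48)·(-4) = λ^2 + 12λ + 32.
This factors as (λ + 8)·(λ + 4) = 0.
Eigenvalues: -8, -4.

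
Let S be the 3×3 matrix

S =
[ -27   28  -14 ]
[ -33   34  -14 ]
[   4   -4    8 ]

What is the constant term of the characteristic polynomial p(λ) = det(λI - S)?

p(0) = det(0·I − S) = det(−S) = (−1)^3·det(S).
det(S) = 48, so p(0) = -48.

-48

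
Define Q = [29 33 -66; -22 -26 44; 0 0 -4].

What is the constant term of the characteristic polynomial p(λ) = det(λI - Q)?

p(0) = det(0·I − Q) = det(−Q) = (−1)^3·det(Q).
det(Q) = 112, so p(0) = -112.

-112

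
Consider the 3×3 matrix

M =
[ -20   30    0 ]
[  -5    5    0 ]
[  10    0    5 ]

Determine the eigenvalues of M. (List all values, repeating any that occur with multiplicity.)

The characteristic polynomial is p(r) = det(rI - M).
Cofactor expansion gives p(r) = r^3 + 10r^2 - 25r - 250.
Try r = -5: p(-5) = 0, so -5 is a root.
Factor out (r + 5): p(r) = (r + 5)·(r^2 + 5r - 50).
The quadratic factors as (r + 10)·(r - 5).
Eigenvalues: -10, -5, 5.

-10, -5, 5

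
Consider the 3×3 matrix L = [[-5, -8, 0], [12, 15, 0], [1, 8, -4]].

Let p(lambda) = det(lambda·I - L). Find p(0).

84

p(0) = det(0·I − L) = det(−L) = (−1)^3·det(L).
det(L) = -84, so p(0) = 84.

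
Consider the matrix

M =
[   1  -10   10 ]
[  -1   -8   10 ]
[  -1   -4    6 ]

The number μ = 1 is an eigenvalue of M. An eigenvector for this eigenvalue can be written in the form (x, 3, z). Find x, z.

We need (M - 1I)v = 0.
M - 1I = [[0, -10, 10], [-1, -9, 10], [-1, -4, 5]].
Row 1: (0)·x + (-10)·3 + (10)·z = 0
Row 2: (-1)·x + (-9)·3 + (10)·z = 0
Row 3: (-1)·x + (-4)·3 + (5)·z = 0
Solving gives x = 3, z = 3.
Check: M·(3, 3, 3) = (3, 3, 3) = 1·(3, 3, 3).

3, 3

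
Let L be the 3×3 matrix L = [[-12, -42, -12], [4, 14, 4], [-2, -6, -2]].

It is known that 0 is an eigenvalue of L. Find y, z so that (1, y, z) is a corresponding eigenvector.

0, -1

We need (L)v = 0.
L = [[-12, -42, -12], [4, 14, 4], [-2, -6, -2]].
Row 1: (-12)·1 + (-42)·y + (-12)·z = 0
Row 2: (4)·1 + (14)·y + (4)·z = 0
Row 3: (-2)·1 + (-6)·y + (-2)·z = 0
Solving gives y = 0, z = -1.
Check: L·(1, 0, -1) = (0, 0, 0) = 0·(1, 0, -1).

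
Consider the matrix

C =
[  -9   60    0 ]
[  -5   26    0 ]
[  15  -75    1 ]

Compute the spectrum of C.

The characteristic polynomial is p(λ) = det(λI - C).
Cofactor expansion gives p(λ) = λ^3 - 18λ^2 + 83λ - 66.
Try λ = 1: p(1) = 0, so 1 is a root.
Dividing by (λ - 1) leaves λ^2 - 17λ + 66.
The quadratic factors as (λ - 6)·(λ - 11).
Eigenvalues: 1, 6, 11.

1, 6, 11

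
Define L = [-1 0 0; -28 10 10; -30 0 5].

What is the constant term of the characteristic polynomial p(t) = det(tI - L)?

p(0) = det(0·I − L) = det(−L) = (−1)^3·det(L).
det(L) = -50, so p(0) = 50.

50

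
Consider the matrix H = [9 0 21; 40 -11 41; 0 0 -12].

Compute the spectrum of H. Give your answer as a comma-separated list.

Compute the characteristic polynomial p(λ) = det(λI - H).
Cofactor expansion gives p(λ) = λ^3 + 14λ^2 - 75λ - 1188.
Since p(9) = 0, λ = 9 is a root.
Factor out (λ - 9): p(λ) = (λ - 9)·(λ^2 + 23λ + 132).
The quadratic factors as (λ + 12)·(λ + 11).
Eigenvalues: -12, -11, 9.

-12, -11, 9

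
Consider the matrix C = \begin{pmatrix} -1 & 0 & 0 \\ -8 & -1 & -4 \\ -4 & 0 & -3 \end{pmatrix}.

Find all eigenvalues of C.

Set up det(μI - C) = 0.
Expanding along the first row, p(μ) = μ^3 + 5μ^2 + 7μ + 3.
Try μ = -1: p(-1) = 0, so -1 is a root.
Dividing by (μ + 1) leaves μ^2 + 4μ + 3.
The quadratic factors as (μ + 3)·(μ + 1).
Eigenvalues: -3, -1, -1.

-3, -1, -1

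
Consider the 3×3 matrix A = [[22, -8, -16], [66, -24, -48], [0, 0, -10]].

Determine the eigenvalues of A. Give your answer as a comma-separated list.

-10, -2, 0

Compute the characteristic polynomial p(μ) = det(μI - A).
Expanding the 3×3 determinant: p(μ) = μ^3 + 12μ^2 + 20μ.
Rational-root test: μ = 0 gives p(0) = 0.
Dividing by μ leaves μ^2 + 12μ + 20.
The quadratic factors as (μ + 10)·(μ + 2).
Eigenvalues: -10, -2, 0.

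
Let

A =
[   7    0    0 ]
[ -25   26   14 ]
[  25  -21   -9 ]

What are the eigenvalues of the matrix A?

Compute the characteristic polynomial p(μ) = det(μI - A).
Expanding the 3×3 determinant: p(μ) = μ^3 - 24μ^2 + 179μ - 420.
Rational-root test: μ = 5 gives p(5) = 0.
Dividing by (μ - 5) leaves μ^2 - 19μ + 84.
The quadratic factors as (μ - 7)·(μ - 12).
Eigenvalues: 5, 7, 12.

5, 7, 12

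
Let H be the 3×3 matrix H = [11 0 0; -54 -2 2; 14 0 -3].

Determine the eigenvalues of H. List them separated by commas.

-3, -2, 11

The characteristic polynomial is p(r) = det(rI - H).
Expanding along the first row, p(r) = r^3 - 6r^2 - 49r - 66.
Rational-root test: r = -3 gives p(-3) = 0.
Factor out (r + 3): p(r) = (r + 3)·(r^2 - 9r - 22).
The quadratic factors as (r + 2)·(r - 11).
Eigenvalues: -3, -2, 11.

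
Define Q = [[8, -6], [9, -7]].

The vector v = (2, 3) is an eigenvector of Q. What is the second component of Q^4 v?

First find the eigenvalue: Qv = (-2, -3) = -1·(2, 3), so λ = -1.
Then Q^4 v = λ^4·v = (-1)^4·(2, 3) = 1·(2, 3) = (2, 3).

3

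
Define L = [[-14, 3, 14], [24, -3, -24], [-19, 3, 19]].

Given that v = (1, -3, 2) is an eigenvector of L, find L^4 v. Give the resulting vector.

First find the eigenvalue: Lv = (5, -15, 10) = 5·(1, -3, 2), so λ = 5.
Then L^4 v = λ^4·v = 5^4·(1, -3, 2) = 625·(1, -3, 2) = (625, -1875, 1250).

(625, -1875, 1250)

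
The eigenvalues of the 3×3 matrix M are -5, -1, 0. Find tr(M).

trace(M) is the sum of the eigenvalues: (-5) + (-1) + (0) = -6.

-6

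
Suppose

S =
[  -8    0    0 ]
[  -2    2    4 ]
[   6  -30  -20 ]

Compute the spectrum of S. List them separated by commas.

-10, -8, -8

Set up det(tI - S) = 0.
Expanding along the first row, p(t) = t^3 + 26t^2 + 224t + 640.
Rational-root test: t = -8 gives p(-8) = 0.
Factor out (t + 8): p(t) = (t + 8)·(t^2 + 18t + 80).
The quadratic factors as (t + 10)·(t + 8).
Eigenvalues: -10, -8, -8.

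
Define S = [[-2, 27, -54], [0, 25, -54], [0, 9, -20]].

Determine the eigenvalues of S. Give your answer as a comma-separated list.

Compute the characteristic polynomial p(t) = det(tI - S).
Expanding along the first row, p(t) = t^3 - 3t^2 - 24t - 28.
Try t = -2: p(-2) = 0, so -2 is a root.
Factor out (t + 2): p(t) = (t + 2)·(t^2 - 5t - 14).
The quadratic factors as (t + 2)·(t - 7).
Eigenvalues: -2, -2, 7.

-2, -2, 7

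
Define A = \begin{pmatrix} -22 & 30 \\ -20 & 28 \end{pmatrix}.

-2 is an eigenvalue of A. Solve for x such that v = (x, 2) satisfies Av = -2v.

We need (A + 2I)v = 0.
A + 2I = [[-20, 30], [-20, 30]].
Row 1: (-20)·x + (30)·2 = 0
Row 2: (-20)·x + (30)·2 = 0
Solving gives x = 3.
Check: A·(3, 2) = (-6, -4) = -2·(3, 2).

3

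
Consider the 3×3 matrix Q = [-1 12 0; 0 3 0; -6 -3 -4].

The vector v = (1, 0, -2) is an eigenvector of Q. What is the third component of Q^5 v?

First find the eigenvalue: Qv = (-1, 0, 2) = -1·(1, 0, -2), so λ = -1.
Then Q^5 v = λ^5·v = (-1)^5·(1, 0, -2) = -1·(1, 0, -2) = (-1, 0, 2).

2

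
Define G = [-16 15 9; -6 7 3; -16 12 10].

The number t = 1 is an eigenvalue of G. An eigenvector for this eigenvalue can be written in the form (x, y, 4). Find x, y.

We need (G - 1I)v = 0.
G - 1I = [[-17, 15, 9], [-6, 6, 3], [-16, 12, 9]].
Row 1: (-17)·x + (15)·y + (9)·4 = 0
Row 2: (-6)·x + (6)·y + (3)·4 = 0
Row 3: (-16)·x + (12)·y + (9)·4 = 0
Solving gives x = 3, y = 1.
Check: G·(3, 1, 4) = (3, 1, 4) = 1·(3, 1, 4).

3, 1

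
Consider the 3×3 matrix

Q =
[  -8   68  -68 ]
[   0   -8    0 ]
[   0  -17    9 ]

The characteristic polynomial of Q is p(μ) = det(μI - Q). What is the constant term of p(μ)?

p(μ) = μ^3 + 7μ^2 - 80μ - 576.
The constant term is -576.

-576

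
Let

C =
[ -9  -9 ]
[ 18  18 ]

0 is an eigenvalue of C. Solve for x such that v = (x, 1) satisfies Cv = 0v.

We need (C)v = 0.
C = [[-9, -9], [18, 18]].
Row 1: (-9)·x + (-9)·1 = 0
Row 2: (18)·x + (18)·1 = 0
Solving gives x = -1.
Check: C·(-1, 1) = (0, 0) = 0·(-1, 1).

-1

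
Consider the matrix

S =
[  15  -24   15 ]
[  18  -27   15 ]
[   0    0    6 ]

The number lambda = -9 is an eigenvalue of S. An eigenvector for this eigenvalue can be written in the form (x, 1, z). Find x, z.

We need (S + 9I)v = 0.
S + 9I = [[24, -24, 15], [18, -18, 15], [0, 0, 15]].
Row 1: (24)·x + (-24)·1 + (15)·z = 0
Row 2: (18)·x + (-18)·1 + (15)·z = 0
Row 3: (0)·x + (0)·1 + (15)·z = 0
Solving gives x = 1, z = 0.
Check: S·(1, 1, 0) = (-9, -9, 0) = -9·(1, 1, 0).

1, 0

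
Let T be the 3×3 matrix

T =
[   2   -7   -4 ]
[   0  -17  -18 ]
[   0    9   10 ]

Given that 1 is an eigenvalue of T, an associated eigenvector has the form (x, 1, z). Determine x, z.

3, -1

We need (T - 1I)v = 0.
T - 1I = [[1, -7, -4], [0, -18, -18], [0, 9, 9]].
Row 1: (1)·x + (-7)·1 + (-4)·z = 0
Row 2: (0)·x + (-18)·1 + (-18)·z = 0
Row 3: (0)·x + (9)·1 + (9)·z = 0
Solving gives x = 3, z = -1.
Check: T·(3, 1, -1) = (3, 1, -1) = 1·(3, 1, -1).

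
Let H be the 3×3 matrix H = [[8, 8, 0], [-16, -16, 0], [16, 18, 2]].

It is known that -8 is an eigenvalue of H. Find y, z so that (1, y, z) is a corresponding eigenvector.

-2, 2

We need (H + 8I)v = 0.
H + 8I = [[16, 8, 0], [-16, -8, 0], [16, 18, 10]].
Row 1: (16)·1 + (8)·y + (0)·z = 0
Row 2: (-16)·1 + (-8)·y + (0)·z = 0
Row 3: (16)·1 + (18)·y + (10)·z = 0
Solving gives y = -2, z = 2.
Check: H·(1, -2, 2) = (-8, 16, -16) = -8·(1, -2, 2).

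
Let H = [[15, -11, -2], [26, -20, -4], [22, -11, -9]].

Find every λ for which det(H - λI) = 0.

-9, -7, 2

The characteristic polynomial is p(μ) = det(μI - H).
Expanding along the first row, p(μ) = μ^3 + 14μ^2 + 31μ - 126.
Try μ = 2: p(2) = 0, so 2 is a root.
Factor out (μ - 2): p(μ) = (μ - 2)·(μ^2 + 16μ + 63).
The quadratic factors as (μ + 9)·(μ + 7).
Eigenvalues: -9, -7, 2.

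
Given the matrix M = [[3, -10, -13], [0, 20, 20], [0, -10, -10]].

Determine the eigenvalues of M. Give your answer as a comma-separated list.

0, 3, 10

Compute the characteristic polynomial p(μ) = det(μI - M).
Expanding the 3×3 determinant: p(μ) = μ^3 - 13μ^2 + 30μ.
Since p(0) = 0, μ = 0 is a root.
Factor out μ: p(μ) = μ·(μ^2 - 13μ + 30).
The quadratic factors as (μ - 3)·(μ - 10).
Eigenvalues: 0, 3, 10.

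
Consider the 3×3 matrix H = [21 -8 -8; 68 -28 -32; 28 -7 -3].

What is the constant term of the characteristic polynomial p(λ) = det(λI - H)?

-132

p(0) = det(0·I − H) = det(−H) = (−1)^3·det(H).
det(H) = 132, so p(0) = -132.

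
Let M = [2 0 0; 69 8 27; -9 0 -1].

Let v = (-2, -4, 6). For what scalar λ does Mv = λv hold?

Compute Mv: M·(-2, -4, 6) = (-4, -8, 12).
Since Mv = λv, compare component 1: -4 = λ·-2, so λ = 2.

2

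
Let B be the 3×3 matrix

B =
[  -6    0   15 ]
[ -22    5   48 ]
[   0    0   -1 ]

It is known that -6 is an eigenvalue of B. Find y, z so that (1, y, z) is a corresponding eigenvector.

2, 0

We need (B + 6I)v = 0.
B + 6I = [[0, 0, 15], [-22, 11, 48], [0, 0, 5]].
Row 1: (0)·1 + (0)·y + (15)·z = 0
Row 2: (-22)·1 + (11)·y + (48)·z = 0
Row 3: (0)·1 + (0)·y + (5)·z = 0
Solving gives y = 2, z = 0.
Check: B·(1, 2, 0) = (-6, -12, 0) = -6·(1, 2, 0).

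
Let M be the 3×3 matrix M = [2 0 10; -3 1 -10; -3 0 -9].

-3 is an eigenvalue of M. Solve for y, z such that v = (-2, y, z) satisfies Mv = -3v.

We need (M + 3I)v = 0.
M + 3I = [[5, 0, 10], [-3, 4, -10], [-3, 0, -6]].
Row 1: (5)·-2 + (0)·y + (10)·z = 0
Row 2: (-3)·-2 + (4)·y + (-10)·z = 0
Row 3: (-3)·-2 + (0)·y + (-6)·z = 0
Solving gives y = 1, z = 1.
Check: M·(-2, 1, 1) = (6, -3, -3) = -3·(-2, 1, 1).

1, 1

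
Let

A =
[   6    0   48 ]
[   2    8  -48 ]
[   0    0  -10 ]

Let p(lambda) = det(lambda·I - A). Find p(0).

p(0) = det(0·I − A) = det(−A) = (−1)^3·det(A).
det(A) = -480, so p(0) = 480.

480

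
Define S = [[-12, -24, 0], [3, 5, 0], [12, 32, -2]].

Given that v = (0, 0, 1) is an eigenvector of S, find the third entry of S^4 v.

16

First find the eigenvalue: Sv = (0, 0, -2) = -2·(0, 0, 1), so λ = -2.
Then S^4 v = λ^4·v = (-2)^4·(0, 0, 1) = 16·(0, 0, 1) = (0, 0, 16).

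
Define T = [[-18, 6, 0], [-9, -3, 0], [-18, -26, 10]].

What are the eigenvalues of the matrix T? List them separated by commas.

-12, -9, 10

The characteristic polynomial is p(r) = det(rI - T).
Expanding along the first row, p(r) = r^3 + 11r^2 - 102r - 1080.
Try r = -9: p(-9) = 0, so -9 is a root.
Factor out (r + 9): p(r) = (r + 9)·(r^2 + 2r - 120).
The quadratic factors as (r + 12)·(r - 10).
Eigenvalues: -12, -9, 10.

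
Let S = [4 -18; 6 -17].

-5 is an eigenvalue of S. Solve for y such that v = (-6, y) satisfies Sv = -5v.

We need (S + 5I)v = 0.
S + 5I = [[9, -18], [6, -12]].
Row 1: (9)·-6 + (-18)·y = 0
Row 2: (6)·-6 + (-12)·y = 0
Solving gives y = -3.
Check: S·(-6, -3) = (30, 15) = -5·(-6, -3).

-3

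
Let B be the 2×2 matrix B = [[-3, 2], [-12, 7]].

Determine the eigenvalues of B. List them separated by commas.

1, 3

det(B - μI) = (-3 - μ)(7 - μ) - (2)·(-12) = μ^2 - 4μ + 3.
This factors as (μ - 1)·(μ - 3) = 0.
Eigenvalues: 1, 3.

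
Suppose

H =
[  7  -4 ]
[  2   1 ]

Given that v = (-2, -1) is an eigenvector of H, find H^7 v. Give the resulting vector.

(-156250, -78125)

First find the eigenvalue: Hv = (-10, -5) = 5·(-2, -1), so λ = 5.
Then H^7 v = λ^7·v = 5^7·(-2, -1) = 78125·(-2, -1) = (-156250, -78125).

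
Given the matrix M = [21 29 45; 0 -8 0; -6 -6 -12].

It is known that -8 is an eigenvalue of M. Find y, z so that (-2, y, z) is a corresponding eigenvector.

We need (M + 8I)v = 0.
M + 8I = [[29, 29, 45], [0, 0, 0], [-6, -6, -4]].
Row 1: (29)·-2 + (29)·y + (45)·z = 0
Row 2: (0)·-2 + (0)·y + (0)·z = 0
Row 3: (-6)·-2 + (-6)·y + (-4)·z = 0
Solving gives y = 2, z = 0.
Check: M·(-2, 2, 0) = (16, -16, 0) = -8·(-2, 2, 0).

2, 0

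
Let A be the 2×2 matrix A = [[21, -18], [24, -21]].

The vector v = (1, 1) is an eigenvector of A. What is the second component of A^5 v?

243

First find the eigenvalue: Av = (3, 3) = 3·(1, 1), so λ = 3.
Then A^5 v = λ^5·v = 3^5·(1, 1) = 243·(1, 1) = (243, 243).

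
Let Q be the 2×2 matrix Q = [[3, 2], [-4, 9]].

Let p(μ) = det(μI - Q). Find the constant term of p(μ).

35

p(μ) = μ^2 - 12μ + 35.
The constant term is 35.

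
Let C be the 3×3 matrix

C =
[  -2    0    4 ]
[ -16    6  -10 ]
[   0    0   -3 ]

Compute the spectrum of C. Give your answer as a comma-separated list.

Set up det(λI - C) = 0.
Cofactor expansion gives p(λ) = λ^3 - λ^2 - 24λ - 36.
Try λ = 6: p(6) = 0, so 6 is a root.
Dividing by (λ - 6) leaves λ^2 + 5λ + 6.
The quadratic factors as (λ + 3)·(λ + 2).
Eigenvalues: -3, -2, 6.

-3, -2, 6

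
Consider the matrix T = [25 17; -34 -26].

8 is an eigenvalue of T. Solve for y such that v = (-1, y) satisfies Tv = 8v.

We need (T - 8I)v = 0.
T - 8I = [[17, 17], [-34, -34]].
Row 1: (17)·-1 + (17)·y = 0
Row 2: (-34)·-1 + (-34)·y = 0
Solving gives y = 1.
Check: T·(-1, 1) = (-8, 8) = 8·(-1, 1).

1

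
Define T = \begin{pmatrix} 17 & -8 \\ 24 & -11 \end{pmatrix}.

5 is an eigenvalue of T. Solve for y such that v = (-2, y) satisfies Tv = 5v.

-3

We need (T - 5I)v = 0.
T - 5I = [[12, -8], [24, -16]].
Row 1: (12)·-2 + (-8)·y = 0
Row 2: (24)·-2 + (-16)·y = 0
Solving gives y = -3.
Check: T·(-2, -3) = (-10, -15) = 5·(-2, -3).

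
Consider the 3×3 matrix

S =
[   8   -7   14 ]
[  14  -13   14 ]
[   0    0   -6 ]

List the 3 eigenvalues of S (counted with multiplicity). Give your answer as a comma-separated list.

-6, -6, 1

Set up det(λI - S) = 0.
Expanding the 3×3 determinant: p(λ) = λ^3 + 11λ^2 + 24λ - 36.
Rational-root test: λ = 1 gives p(1) = 0.
Dividing by (λ - 1) leaves λ^2 + 12λ + 36.
The quadratic factor is (λ + 6)^2.
Eigenvalues: -6, -6, 1.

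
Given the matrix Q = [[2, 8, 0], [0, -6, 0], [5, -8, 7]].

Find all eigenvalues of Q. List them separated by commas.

Compute the characteristic polynomial p(s) = det(sI - Q).
Expanding along the first row, p(s) = s^3 - 3s^2 - 40s + 84.
Rational-root test: s = 7 gives p(7) = 0.
Factor out (s - 7): p(s) = (s - 7)·(s^2 + 4s - 12).
The quadratic factors as (s + 6)·(s - 2).
Eigenvalues: -6, 2, 7.

-6, 2, 7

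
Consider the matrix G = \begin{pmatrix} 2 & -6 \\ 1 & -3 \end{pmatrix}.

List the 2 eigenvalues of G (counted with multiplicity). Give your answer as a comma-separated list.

det(G - rI) = (2 - r)(-3 - r) - (-6)·(1) = r^2 + r.
This factors as (r + 1)·r = 0.
Eigenvalues: -1, 0.

-1, 0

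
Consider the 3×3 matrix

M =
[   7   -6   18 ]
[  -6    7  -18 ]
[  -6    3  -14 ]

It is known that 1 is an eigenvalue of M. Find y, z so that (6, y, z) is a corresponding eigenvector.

We need (M - 1I)v = 0.
M - 1I = [[6, -6, 18], [-6, 6, -18], [-6, 3, -15]].
Row 1: (6)·6 + (-6)·y + (18)·z = 0
Row 2: (-6)·6 + (6)·y + (-18)·z = 0
Row 3: (-6)·6 + (3)·y + (-15)·z = 0
Solving gives y = -3, z = -3.
Check: M·(6, -3, -3) = (6, -3, -3) = 1·(6, -3, -3).

-3, -3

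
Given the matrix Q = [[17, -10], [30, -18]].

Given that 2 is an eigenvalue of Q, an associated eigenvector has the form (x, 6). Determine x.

We need (Q - 2I)v = 0.
Q - 2I = [[15, -10], [30, -20]].
Row 1: (15)·x + (-10)·6 = 0
Row 2: (30)·x + (-20)·6 = 0
Solving gives x = 4.
Check: Q·(4, 6) = (8, 12) = 2·(4, 6).

4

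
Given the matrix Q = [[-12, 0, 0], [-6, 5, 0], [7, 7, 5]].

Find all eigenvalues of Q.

Q is lower triangular, so its eigenvalues are the diagonal entries.
Diagonal: -12, 5, 5.

-12, 5, 5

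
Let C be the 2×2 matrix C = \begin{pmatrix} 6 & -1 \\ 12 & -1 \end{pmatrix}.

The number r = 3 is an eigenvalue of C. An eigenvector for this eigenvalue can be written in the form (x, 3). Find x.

1

We need (C - 3I)v = 0.
C - 3I = [[3, -1], [12, -4]].
Row 1: (3)·x + (-1)·3 = 0
Row 2: (12)·x + (-4)·3 = 0
Solving gives x = 1.
Check: C·(1, 3) = (3, 9) = 3·(1, 3).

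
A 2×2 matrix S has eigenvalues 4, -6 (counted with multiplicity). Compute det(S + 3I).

If S has eigenvalues 4, -6, then S + 3I has eigenvalues 7, -3.
det(S + 3I) = (7) · (-3) = -21.

-21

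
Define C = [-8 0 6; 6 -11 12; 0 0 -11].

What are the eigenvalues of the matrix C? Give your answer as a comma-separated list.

-11, -11, -8

Compute the characteristic polynomial p(λ) = det(λI - C).
Expanding the 3×3 determinant: p(λ) = λ^3 + 30λ^2 + 297λ + 968.
Try λ = -8: p(-8) = 0, so -8 is a root.
Dividing by (λ + 8) leaves λ^2 + 22λ + 121.
The quadratic factor is (λ + 11)^2.
Eigenvalues: -11, -11, -8.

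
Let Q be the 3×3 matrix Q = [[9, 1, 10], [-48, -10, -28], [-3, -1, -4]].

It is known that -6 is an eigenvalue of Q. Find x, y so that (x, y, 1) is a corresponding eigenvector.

-1, 5

We need (Q + 6I)v = 0.
Q + 6I = [[15, 1, 10], [-48, -4, -28], [-3, -1, 2]].
Row 1: (15)·x + (1)·y + (10)·1 = 0
Row 2: (-48)·x + (-4)·y + (-28)·1 = 0
Row 3: (-3)·x + (-1)·y + (2)·1 = 0
Solving gives x = -1, y = 5.
Check: Q·(-1, 5, 1) = (6, -30, -6) = -6·(-1, 5, 1).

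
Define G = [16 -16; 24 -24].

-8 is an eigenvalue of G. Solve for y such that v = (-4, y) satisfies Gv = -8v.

We need (G + 8I)v = 0.
G + 8I = [[24, -16], [24, -16]].
Row 1: (24)·-4 + (-16)·y = 0
Row 2: (24)·-4 + (-16)·y = 0
Solving gives y = -6.
Check: G·(-4, -6) = (32, 48) = -8·(-4, -6).

-6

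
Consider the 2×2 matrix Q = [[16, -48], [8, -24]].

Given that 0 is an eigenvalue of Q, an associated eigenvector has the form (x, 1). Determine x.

We need (Q)v = 0.
Q = [[16, -48], [8, -24]].
Row 1: (16)·x + (-48)·1 = 0
Row 2: (8)·x + (-24)·1 = 0
Solving gives x = 3.
Check: Q·(3, 1) = (0, 0) = 0·(3, 1).

3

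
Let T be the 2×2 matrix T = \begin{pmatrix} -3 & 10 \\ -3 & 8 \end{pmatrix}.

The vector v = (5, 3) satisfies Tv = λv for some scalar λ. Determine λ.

3

Compute Tv: T·(5, 3) = (15, 9).
Since Tv = λv, compare component 1: 15 = λ·5, so λ = 3.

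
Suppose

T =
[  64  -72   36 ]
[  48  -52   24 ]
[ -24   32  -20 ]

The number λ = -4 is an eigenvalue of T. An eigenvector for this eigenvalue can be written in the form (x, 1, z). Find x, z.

We need (T + 4I)v = 0.
T + 4I = [[68, -72, 36], [48, -48, 24], [-24, 32, -16]].
Row 1: (68)·x + (-72)·1 + (36)·z = 0
Row 2: (48)·x + (-48)·1 + (24)·z = 0
Row 3: (-24)·x + (32)·1 + (-16)·z = 0
Solving gives x = 0, z = 2.
Check: T·(0, 1, 2) = (0, -4, -8) = -4·(0, 1, 2).

0, 2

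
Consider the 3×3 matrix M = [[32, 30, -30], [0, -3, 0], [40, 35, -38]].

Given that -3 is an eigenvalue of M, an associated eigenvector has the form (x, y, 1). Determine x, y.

We need (M + 3I)v = 0.
M + 3I = [[35, 30, -30], [0, 0, 0], [40, 35, -35]].
Row 1: (35)·x + (30)·y + (-30)·1 = 0
Row 2: (0)·x + (0)·y + (0)·1 = 0
Row 3: (40)·x + (35)·y + (-35)·1 = 0
Solving gives x = 0, y = 1.
Check: M·(0, 1, 1) = (0, -3, -3) = -3·(0, 1, 1).

0, 1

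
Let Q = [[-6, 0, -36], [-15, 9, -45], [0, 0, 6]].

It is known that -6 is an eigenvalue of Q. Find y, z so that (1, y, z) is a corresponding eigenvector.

We need (Q + 6I)v = 0.
Q + 6I = [[0, 0, -36], [-15, 15, -45], [0, 0, 12]].
Row 1: (0)·1 + (0)·y + (-36)·z = 0
Row 2: (-15)·1 + (15)·y + (-45)·z = 0
Row 3: (0)·1 + (0)·y + (12)·z = 0
Solving gives y = 1, z = 0.
Check: Q·(1, 1, 0) = (-6, -6, 0) = -6·(1, 1, 0).

1, 0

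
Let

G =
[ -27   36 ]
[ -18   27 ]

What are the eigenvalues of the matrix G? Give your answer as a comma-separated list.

det(G - lambda·I) = (-27 - lambda)(27 - lambda) - (36)·(-18) = lambda^2 - 81.
This factors as (lambda + 9)·(lambda - 9) = 0.
Eigenvalues: -9, 9.

-9, 9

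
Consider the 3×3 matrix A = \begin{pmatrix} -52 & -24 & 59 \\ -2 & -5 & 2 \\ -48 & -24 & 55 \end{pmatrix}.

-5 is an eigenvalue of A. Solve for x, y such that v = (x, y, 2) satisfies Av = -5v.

2, 1

We need (A + 5I)v = 0.
A + 5I = [[-47, -24, 59], [-2, 0, 2], [-48, -24, 60]].
Row 1: (-47)·x + (-24)·y + (59)·2 = 0
Row 2: (-2)·x + (0)·y + (2)·2 = 0
Row 3: (-48)·x + (-24)·y + (60)·2 = 0
Solving gives x = 2, y = 1.
Check: A·(2, 1, 2) = (-10, -5, -10) = -5·(2, 1, 2).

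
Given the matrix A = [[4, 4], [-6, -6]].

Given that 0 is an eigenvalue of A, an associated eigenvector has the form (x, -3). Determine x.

3

We need (A)v = 0.
A = [[4, 4], [-6, -6]].
Row 1: (4)·x + (4)·-3 = 0
Row 2: (-6)·x + (-6)·-3 = 0
Solving gives x = 3.
Check: A·(3, -3) = (0, 0) = 0·(3, -3).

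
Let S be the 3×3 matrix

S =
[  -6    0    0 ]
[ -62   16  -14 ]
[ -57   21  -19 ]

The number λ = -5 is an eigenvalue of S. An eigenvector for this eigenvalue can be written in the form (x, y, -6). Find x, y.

0, -4

We need (S + 5I)v = 0.
S + 5I = [[-1, 0, 0], [-62, 21, -14], [-57, 21, -14]].
Row 1: (-1)·x + (0)·y + (0)·-6 = 0
Row 2: (-62)·x + (21)·y + (-14)·-6 = 0
Row 3: (-57)·x + (21)·y + (-14)·-6 = 0
Solving gives x = 0, y = -4.
Check: S·(0, -4, -6) = (0, 20, 30) = -5·(0, -4, -6).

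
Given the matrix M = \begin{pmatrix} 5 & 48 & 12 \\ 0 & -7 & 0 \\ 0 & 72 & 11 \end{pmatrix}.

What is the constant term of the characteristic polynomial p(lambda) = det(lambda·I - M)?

385

p(0) = det(0·I − M) = det(−M) = (−1)^3·det(M).
det(M) = -385, so p(0) = 385.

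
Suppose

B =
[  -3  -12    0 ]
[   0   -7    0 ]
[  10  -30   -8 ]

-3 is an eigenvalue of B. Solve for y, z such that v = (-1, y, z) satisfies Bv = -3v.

We need (B + 3I)v = 0.
B + 3I = [[0, -12, 0], [0, -4, 0], [10, -30, -5]].
Row 1: (0)·-1 + (-12)·y + (0)·z = 0
Row 2: (0)·-1 + (-4)·y + (0)·z = 0
Row 3: (10)·-1 + (-30)·y + (-5)·z = 0
Solving gives y = 0, z = -2.
Check: B·(-1, 0, -2) = (3, 0, 6) = -3·(-1, 0, -2).

0, -2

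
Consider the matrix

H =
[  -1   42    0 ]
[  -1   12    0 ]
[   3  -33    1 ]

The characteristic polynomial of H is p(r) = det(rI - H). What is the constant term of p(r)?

p(r) = r^3 - 12r^2 + 41r - 30.
The constant term is -30.

-30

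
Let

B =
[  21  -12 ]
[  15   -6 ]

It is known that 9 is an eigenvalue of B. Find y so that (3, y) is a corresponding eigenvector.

We need (B - 9I)v = 0.
B - 9I = [[12, -12], [15, -15]].
Row 1: (12)·3 + (-12)·y = 0
Row 2: (15)·3 + (-15)·y = 0
Solving gives y = 3.
Check: B·(3, 3) = (27, 27) = 9·(3, 3).

3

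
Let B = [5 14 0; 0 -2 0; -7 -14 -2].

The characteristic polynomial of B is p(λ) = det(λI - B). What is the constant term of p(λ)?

-20

p(λ) = λ^3 - λ^2 - 16λ - 20.
The constant term is -20.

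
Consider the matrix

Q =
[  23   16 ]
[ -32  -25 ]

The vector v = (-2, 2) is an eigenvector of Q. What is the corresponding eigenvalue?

7

Compute Qv: Q·(-2, 2) = (-14, 14).
Since Qv = λv, compare component 1: -14 = λ·-2, so λ = 7.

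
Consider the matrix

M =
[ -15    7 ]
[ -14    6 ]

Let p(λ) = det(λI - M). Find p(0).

8

p(0) = det(0·I − M) = det(−M) = (−1)^2·det(M).
det(M) = 8, so p(0) = 8.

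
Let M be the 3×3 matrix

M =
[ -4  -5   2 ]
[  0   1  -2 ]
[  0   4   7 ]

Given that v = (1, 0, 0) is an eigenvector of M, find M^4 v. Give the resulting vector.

(256, 0, 0)

First find the eigenvalue: Mv = (-4, 0, 0) = -4·(1, 0, 0), so λ = -4.
Then M^4 v = λ^4·v = (-4)^4·(1, 0, 0) = 256·(1, 0, 0) = (256, 0, 0).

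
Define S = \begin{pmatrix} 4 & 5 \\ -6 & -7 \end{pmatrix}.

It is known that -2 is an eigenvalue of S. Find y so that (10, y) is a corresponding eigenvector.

We need (S + 2I)v = 0.
S + 2I = [[6, 5], [-6, -5]].
Row 1: (6)·10 + (5)·y = 0
Row 2: (-6)·10 + (-5)·y = 0
Solving gives y = -12.
Check: S·(10, -12) = (-20, 24) = -2·(10, -12).

-12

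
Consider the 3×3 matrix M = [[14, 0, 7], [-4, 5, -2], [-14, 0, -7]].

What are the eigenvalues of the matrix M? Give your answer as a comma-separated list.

0, 5, 7

Compute the characteristic polynomial p(λ) = det(λI - M).
Expanding the 3×3 determinant: p(λ) = λ^3 - 12λ^2 + 35λ.
Try λ = 0: p(0) = 0, so 0 is a root.
Dividing by λ leaves λ^2 - 12λ + 35.
The quadratic factors as (λ - 5)·(λ - 7).
Eigenvalues: 0, 5, 7.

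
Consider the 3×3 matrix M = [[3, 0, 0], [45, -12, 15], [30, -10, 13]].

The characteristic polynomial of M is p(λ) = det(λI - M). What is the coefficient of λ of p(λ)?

-3

p(λ) = λ^3 - 4λ^2 - 3λ + 18.
The coefficient of λ is -3.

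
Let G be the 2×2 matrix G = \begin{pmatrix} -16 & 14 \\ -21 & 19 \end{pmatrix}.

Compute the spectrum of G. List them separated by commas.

-2, 5

det(G - λI) = (-16 - λ)(19 - λ) - (14)·(-21) = λ^2 - 3λ - 10.
This factors as (λ + 2)·(λ - 5) = 0.
Eigenvalues: -2, 5.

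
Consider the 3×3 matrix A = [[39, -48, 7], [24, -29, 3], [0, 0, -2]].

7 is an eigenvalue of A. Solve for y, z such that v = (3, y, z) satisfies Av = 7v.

2, 0

We need (A - 7I)v = 0.
A - 7I = [[32, -48, 7], [24, -36, 3], [0, 0, -9]].
Row 1: (32)·3 + (-48)·y + (7)·z = 0
Row 2: (24)·3 + (-36)·y + (3)·z = 0
Row 3: (0)·3 + (0)·y + (-9)·z = 0
Solving gives y = 2, z = 0.
Check: A·(3, 2, 0) = (21, 14, 0) = 7·(3, 2, 0).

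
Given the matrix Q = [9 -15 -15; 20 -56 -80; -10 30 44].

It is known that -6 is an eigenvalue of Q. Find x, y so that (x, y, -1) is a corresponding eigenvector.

1, 2

We need (Q + 6I)v = 0.
Q + 6I = [[15, -15, -15], [20, -50, -80], [-10, 30, 50]].
Row 1: (15)·x + (-15)·y + (-15)·-1 = 0
Row 2: (20)·x + (-50)·y + (-80)·-1 = 0
Row 3: (-10)·x + (30)·y + (50)·-1 = 0
Solving gives x = 1, y = 2.
Check: Q·(1, 2, -1) = (-6, -12, 6) = -6·(1, 2, -1).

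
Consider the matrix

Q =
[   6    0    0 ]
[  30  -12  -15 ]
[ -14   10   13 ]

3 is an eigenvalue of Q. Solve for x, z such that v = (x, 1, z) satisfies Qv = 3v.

We need (Q - 3I)v = 0.
Q - 3I = [[3, 0, 0], [30, -15, -15], [-14, 10, 10]].
Row 1: (3)·x + (0)·1 + (0)·z = 0
Row 2: (30)·x + (-15)·1 + (-15)·z = 0
Row 3: (-14)·x + (10)·1 + (10)·z = 0
Solving gives x = 0, z = -1.
Check: Q·(0, 1, -1) = (0, 3, -3) = 3·(0, 1, -1).

0, -1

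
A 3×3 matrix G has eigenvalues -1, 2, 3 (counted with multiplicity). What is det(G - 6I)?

-84

If G has eigenvalues -1, 2, 3, then G - 6I has eigenvalues -7, -4, -3.
det(G - 6I) = (-7) · (-4) · (-3) = -84.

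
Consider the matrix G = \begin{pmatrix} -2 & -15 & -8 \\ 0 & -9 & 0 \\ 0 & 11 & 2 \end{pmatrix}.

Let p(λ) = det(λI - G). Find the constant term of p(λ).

p(λ) = λ^3 + 9λ^2 - 4λ - 36.
The constant term is -36.

-36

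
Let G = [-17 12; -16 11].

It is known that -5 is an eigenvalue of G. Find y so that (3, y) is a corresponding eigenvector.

We need (G + 5I)v = 0.
G + 5I = [[-12, 12], [-16, 16]].
Row 1: (-12)·3 + (12)·y = 0
Row 2: (-16)·3 + (16)·y = 0
Solving gives y = 3.
Check: G·(3, 3) = (-15, -15) = -5·(3, 3).

3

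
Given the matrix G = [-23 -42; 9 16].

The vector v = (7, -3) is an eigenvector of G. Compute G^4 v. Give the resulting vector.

(4375, -1875)

First find the eigenvalue: Gv = (-35, 15) = -5·(7, -3), so λ = -5.
Then G^4 v = λ^4·v = (-5)^4·(7, -3) = 625·(7, -3) = (4375, -1875).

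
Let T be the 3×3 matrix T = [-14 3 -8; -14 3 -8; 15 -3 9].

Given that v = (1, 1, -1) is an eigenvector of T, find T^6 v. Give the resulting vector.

First find the eigenvalue: Tv = (-3, -3, 3) = -3·(1, 1, -1), so λ = -3.
Then T^6 v = λ^6·v = (-3)^6·(1, 1, -1) = 729·(1, 1, -1) = (729, 729, -729).

(729, 729, -729)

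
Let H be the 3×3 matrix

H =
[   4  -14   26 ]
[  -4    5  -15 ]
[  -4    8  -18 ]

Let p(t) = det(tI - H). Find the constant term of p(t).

p(t) = t^3 + 9t^2 + 26t + 24.
The constant term is 24.

24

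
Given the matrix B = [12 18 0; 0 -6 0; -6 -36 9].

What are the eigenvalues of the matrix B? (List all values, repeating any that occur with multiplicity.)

-6, 9, 12

Set up det(rI - B) = 0.
Expanding along the first row, p(r) = r^3 - 15r^2 - 18r + 648.
Rational-root test: r = -6 gives p(-6) = 0.
Factor out (r + 6): p(r) = (r + 6)·(r^2 - 21r + 108).
The quadratic factors as (r - 9)·(r - 12).
Eigenvalues: -6, 9, 12.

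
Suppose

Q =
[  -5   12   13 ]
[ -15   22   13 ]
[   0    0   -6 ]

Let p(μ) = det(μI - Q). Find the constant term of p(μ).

420

p(μ) = μ^3 - 11μ^2 - 32μ + 420.
The constant term is 420.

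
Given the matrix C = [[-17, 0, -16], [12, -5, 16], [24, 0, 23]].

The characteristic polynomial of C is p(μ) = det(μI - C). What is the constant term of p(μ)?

-35

p(μ) = μ^3 - μ^2 - 37μ - 35.
The constant term is -35.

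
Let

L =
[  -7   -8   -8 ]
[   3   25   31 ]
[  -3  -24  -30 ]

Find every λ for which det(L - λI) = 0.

Compute the characteristic polynomial p(s) = det(sI - L).
Expanding along the first row, p(s) = s^3 + 12s^2 + 29s - 42.
Since p(-7) = 0, s = -7 is a root.
Dividing by (s + 7) leaves s^2 + 5s - 6.
The quadratic factors as (s + 6)·(s - 1).
Eigenvalues: -7, -6, 1.

-7, -6, 1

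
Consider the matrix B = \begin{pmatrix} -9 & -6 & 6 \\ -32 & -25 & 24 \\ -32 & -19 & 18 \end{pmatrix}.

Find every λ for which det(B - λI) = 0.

Compute the characteristic polynomial p(λ) = det(λI - B).
Expanding the 3×3 determinant: p(λ) = λ^3 + 16λ^2 + 69λ + 54.
Try λ = -1: p(-1) = 0, so -1 is a root.
Dividing by (λ + 1) leaves λ^2 + 15λ + 54.
The quadratic factors as (λ + 9)·(λ + 6).
Eigenvalues: -9, -6, -1.

-9, -6, -1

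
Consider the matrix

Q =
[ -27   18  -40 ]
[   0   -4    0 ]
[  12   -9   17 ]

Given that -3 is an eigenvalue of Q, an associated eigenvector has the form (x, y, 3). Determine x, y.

-5, 0

We need (Q + 3I)v = 0.
Q + 3I = [[-24, 18, -40], [0, -1, 0], [12, -9, 20]].
Row 1: (-24)·x + (18)·y + (-40)·3 = 0
Row 2: (0)·x + (-1)·y + (0)·3 = 0
Row 3: (12)·x + (-9)·y + (20)·3 = 0
Solving gives x = -5, y = 0.
Check: Q·(-5, 0, 3) = (15, 0, -9) = -3·(-5, 0, 3).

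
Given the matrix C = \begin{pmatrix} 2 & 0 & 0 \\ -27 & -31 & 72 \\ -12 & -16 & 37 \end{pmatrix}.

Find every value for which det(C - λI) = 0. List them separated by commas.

Set up det(lambda·I - C) = 0.
Expanding the 3×3 determinant: p(lambda) = lambda^3 - 8·lambda^2 + 17·lambda - 10.
Try lambda = 1: p(1) = 0, so 1 is a root.
Factor out (lambda - 1): p(lambda) = (lambda - 1)·(lambda^2 - 7·lambda + 10).
The quadratic factors as (lambda - 2)·(lambda - 5).
Eigenvalues: 1, 2, 5.

1, 2, 5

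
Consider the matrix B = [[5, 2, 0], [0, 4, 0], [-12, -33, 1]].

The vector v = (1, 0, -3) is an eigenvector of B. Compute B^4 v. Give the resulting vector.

(625, 0, -1875)

First find the eigenvalue: Bv = (5, 0, -15) = 5·(1, 0, -3), so λ = 5.
Then B^4 v = λ^4·v = 5^4·(1, 0, -3) = 625·(1, 0, -3) = (625, 0, -1875).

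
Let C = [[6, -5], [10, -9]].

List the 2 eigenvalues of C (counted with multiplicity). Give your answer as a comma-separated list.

-4, 1

det(C - λI) = (6 - λ)(-9 - λ) - (-5)·(10) = λ^2 + 3λ - 4.
This factors as (λ + 4)·(λ - 1) = 0.
Eigenvalues: -4, 1.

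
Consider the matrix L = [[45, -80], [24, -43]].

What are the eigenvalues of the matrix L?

-3, 5

det(L - lambda·I) = (45 - lambda)(-43 - lambda) - (-80)·(24) = lambda^2 - 2·lambda - 15.
This factors as (lambda + 3)·(lambda - 5) = 0.
Eigenvalues: -3, 5.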